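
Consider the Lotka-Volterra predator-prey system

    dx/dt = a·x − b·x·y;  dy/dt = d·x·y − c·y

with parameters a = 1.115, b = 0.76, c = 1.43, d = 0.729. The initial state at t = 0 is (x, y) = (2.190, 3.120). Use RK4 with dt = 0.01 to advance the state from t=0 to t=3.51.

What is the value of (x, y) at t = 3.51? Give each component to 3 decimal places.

t=0.000: state=(2.190, 3.120)
step 1 (dt=0.01): k1=(-2.751, 0.520), k2=(-2.738, 0.489), k3=(-2.738, 0.489), k4=(-2.725, 0.458); state += dt/6·(k1+2k2+2k3+k4)
t=0.010: state=(2.163, 3.125)
t=0.020: state=(2.136, 3.129)
t=0.030: state=(2.109, 3.133)
continuing one RK4 step at a time; state shown every 20 steps (Δt=0.2):
t=0.200: state=(1.700, 3.108)
t=0.400: state=(1.343, 2.910)
t=0.600: state=(1.102, 2.609)
t=0.800: state=(0.950, 2.275)
t=1.000: state=(0.862, 1.949)
t=1.200: state=(0.820, 1.654)
t=1.400: state=(0.813, 1.399)
t=1.600: state=(0.835, 1.185)
t=1.800: state=(0.884, 1.009)
t=2.000: state=(0.958, 0.866)
t=2.200: state=(1.059, 0.754)
t=2.400: state=(1.188, 0.667)
t=2.600: state=(1.349, 0.603)
t=2.800: state=(1.544, 0.559)
t=3.000: state=(1.776, 0.534)
t=3.200: state=(2.048, 0.530)
t=3.400: state=(2.359, 0.549)
t=3.510: state=(2.545, 0.571)

(x, y) = (2.545, 0.571)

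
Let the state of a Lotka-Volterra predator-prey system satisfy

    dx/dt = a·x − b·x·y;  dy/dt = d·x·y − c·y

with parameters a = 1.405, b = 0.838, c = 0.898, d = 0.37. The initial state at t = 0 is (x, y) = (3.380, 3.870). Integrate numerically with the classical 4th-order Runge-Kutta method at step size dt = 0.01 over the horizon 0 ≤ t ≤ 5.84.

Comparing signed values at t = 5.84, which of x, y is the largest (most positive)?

largest component: x

t=0.000: state=(3.380, 3.870)
step 1 (dt=0.01): k1=(-6.213, 1.365), k2=(-6.175, 1.322), k3=(-6.174, 1.323), k4=(-6.136, 1.281); state += dt/6·(k1+2k2+2k3+k4)
t=0.010: state=(3.318, 3.883)
t=0.020: state=(3.257, 3.896)
t=0.030: state=(3.197, 3.907)
continuing one RK4 step at a time; state shown every 20 steps (Δt=0.2):
t=0.200: state=(2.308, 3.983)
t=0.400: state=(1.583, 3.836)
t=0.600: state=(1.129, 3.539)
t=0.800: state=(0.851, 3.179)
t=1.000: state=(0.683, 2.810)
t=1.200: state=(0.581, 2.460)
t=1.400: state=(0.524, 2.141)
t=1.600: state=(0.497, 1.857)
t=1.800: state=(0.492, 1.610)
t=2.000: state=(0.507, 1.395)
t=2.200: state=(0.540, 1.212)
t=2.400: state=(0.592, 1.056)
t=2.600: state=(0.664, 0.924)
t=2.800: state=(0.760, 0.814)
t=3.000: state=(0.886, 0.723)
t=3.200: state=(1.046, 0.648)
t=3.400: state=(1.249, 0.590)
t=3.600: state=(1.504, 0.545)
t=3.800: state=(1.824, 0.515)
t=4.000: state=(2.219, 0.500)
t=4.200: state=(2.703, 0.501)
t=4.400: state=(3.287, 0.522)
t=4.600: state=(3.975, 0.570)
t=4.800: state=(4.753, 0.658)
t=5.000: state=(5.574, 0.805)
t=5.200: state=(6.332, 1.046)
t=5.400: state=(6.832, 1.426)
t=5.600: state=(6.818, 1.983)
t=5.800: state=(6.115, 2.685)
t=5.840: state=(5.897, 2.831)
compare at T: x=5.897, y=2.831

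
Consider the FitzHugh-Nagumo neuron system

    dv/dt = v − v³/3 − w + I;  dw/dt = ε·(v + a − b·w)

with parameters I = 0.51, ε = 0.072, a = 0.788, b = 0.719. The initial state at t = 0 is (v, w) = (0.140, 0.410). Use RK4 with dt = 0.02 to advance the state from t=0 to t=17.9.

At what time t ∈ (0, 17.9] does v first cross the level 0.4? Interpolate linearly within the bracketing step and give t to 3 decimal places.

t=0.000: state=(0.140, 0.410)
step 1 (dt=0.02): k1=(0.239, 0.046), k2=(0.241, 0.046), k3=(0.241, 0.046), k4=(0.243, 0.046); state += dt/6·(k1+2k2+2k3+k4)
t=0.020: state=(0.145, 0.411)
t=0.040: state=(0.150, 0.412)
t=0.060: state=(0.155, 0.413)
t=0.780: state=(0.397, 0.451)
next step: t=0.800: state=(0.405, 0.453) — v has crossed 0.4
linear interpolation between t=0.780 (0.39662) and t=0.800 (0.40538) → t≈0.788

t = 0.788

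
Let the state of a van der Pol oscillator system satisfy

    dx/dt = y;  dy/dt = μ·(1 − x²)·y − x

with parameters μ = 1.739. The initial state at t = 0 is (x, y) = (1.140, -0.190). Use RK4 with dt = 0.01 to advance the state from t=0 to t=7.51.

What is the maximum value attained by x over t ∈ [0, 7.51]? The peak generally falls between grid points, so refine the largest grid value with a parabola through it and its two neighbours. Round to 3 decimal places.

max x = 2.018

t=0.000: state=(1.140, -0.190)
step 1 (dt=0.01): k1=(-0.190, -1.041), k2=(-0.195, -1.038), k3=(-0.195, -1.038), k4=(-0.200, -1.035); state += dt/6·(k1+2k2+2k3+k4)
t=0.010: state=(1.138, -0.200)
t=0.020: state=(1.136, -0.211)
t=0.030: state=(1.134, -0.221)
continuing one RK4 step at a time; state shown every 25 steps (Δt=0.25):
t=0.250: state=(1.061, -0.437)
t=0.500: state=(0.921, -0.690)
t=0.750: state=(0.710, -1.018)
t=1.000: state=(0.397, -1.532)
t=1.250: state=(-0.084, -2.375)
t=1.500: state=(-0.797, -3.216)
t=1.750: state=(-1.543, -2.379)
t=2.000: state=(-1.910, -0.667)
t=2.250: state=(-1.965, 0.084)
t=2.500: state=(-1.911, 0.309)
t=2.750: state=(-1.822, 0.392)
t=3.000: state=(-1.717, 0.446)
t=3.250: state=(-1.599, 0.501)
t=3.500: state=(-1.465, 0.571)
t=3.750: state=(-1.311, 0.669)
t=4.000: state=(-1.126, 0.818)
t=4.250: state=(-0.894, 1.062)
t=4.500: state=(-0.580, 1.494)
t=4.750: state=(-0.118, 2.277)
t=5.000: state=(0.586, 3.330)
t=5.250: state=(1.429, 2.968)
t=5.500: state=(1.919, 0.984)
t=5.750: state=(2.018, -0.005)
t=6.000: state=(1.975, -0.282)
t=6.250: state=(1.891, -0.370)
t=6.500: state=(1.793, -0.419)
t=6.750: state=(1.682, -0.466)
t=7.000: state=(1.559, -0.522)
t=7.250: state=(1.419, -0.599)
t=7.500: state=(1.256, -0.710)
t=7.510: state=(1.249, -0.716)
largest grid value and its neighbours: x(5.740)=2.01766, x(5.750)=2.01770, x(5.760)=2.01755
parabola through these three points peaks at t≈5.747 with x≈2.01771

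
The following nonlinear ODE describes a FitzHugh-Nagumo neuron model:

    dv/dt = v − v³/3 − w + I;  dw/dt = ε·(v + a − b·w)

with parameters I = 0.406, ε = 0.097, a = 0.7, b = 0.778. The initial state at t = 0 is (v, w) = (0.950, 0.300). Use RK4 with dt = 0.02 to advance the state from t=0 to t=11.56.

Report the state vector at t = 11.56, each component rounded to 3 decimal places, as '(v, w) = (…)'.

(v, w) = (-1.972, 1.041)

t=0.000: state=(0.950, 0.300)
step 1 (dt=0.02): k1=(0.770, 0.137), k2=(0.770, 0.138), k3=(0.770, 0.138), k4=(0.769, 0.139); state += dt/6·(k1+2k2+2k3+k4)
t=0.020: state=(0.965, 0.303)
t=0.040: state=(0.981, 0.306)
t=0.060: state=(0.996, 0.308)
continuing one RK4 step at a time; state shown every 25 steps (Δt=0.5):
t=0.500: state=(1.303, 0.376)
t=1.000: state=(1.523, 0.464)
t=1.500: state=(1.608, 0.555)
t=2.000: state=(1.616, 0.644)
t=2.500: state=(1.589, 0.730)
t=3.000: state=(1.547, 0.811)
t=3.500: state=(1.498, 0.887)
t=4.000: state=(1.444, 0.957)
t=4.500: state=(1.387, 1.023)
t=5.000: state=(1.325, 1.083)
t=5.500: state=(1.259, 1.137)
t=6.000: state=(1.187, 1.187)
t=6.500: state=(1.107, 1.231)
t=7.000: state=(1.016, 1.269)
t=7.500: state=(0.908, 1.301)
t=8.000: state=(0.775, 1.327)
t=8.500: state=(0.600, 1.344)
t=9.000: state=(0.351, 1.350)
t=9.500: state=(-0.035, 1.342)
t=10.000: state=(-0.645, 1.310)
t=10.500: state=(-1.391, 1.246)
t=11.000: state=(-1.847, 1.154)
t=11.500: state=(-1.968, 1.053)
t=11.560: state=(-1.972, 1.041)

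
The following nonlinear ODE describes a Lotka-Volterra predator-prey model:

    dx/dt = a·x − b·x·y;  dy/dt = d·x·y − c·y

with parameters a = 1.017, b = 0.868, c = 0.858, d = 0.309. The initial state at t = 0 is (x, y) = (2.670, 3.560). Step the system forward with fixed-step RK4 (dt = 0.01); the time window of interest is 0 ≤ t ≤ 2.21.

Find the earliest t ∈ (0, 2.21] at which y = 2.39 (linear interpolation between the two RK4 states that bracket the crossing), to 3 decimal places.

t = 0.879

t=0.000: state=(2.670, 3.560)
step 1 (dt=0.01): k1=(-5.535, -0.117), k2=(-5.476, -0.148), k3=(-5.477, -0.147), k4=(-5.418, -0.178); state += dt/6·(k1+2k2+2k3+k4)
t=0.010: state=(2.615, 3.559)
t=0.020: state=(2.562, 3.556)
t=0.030: state=(2.509, 3.554)
continuing one RK4 step at a time; state shown every 10 steps (Δt=0.1):
t=0.100: state=(2.173, 3.520)
t=0.200: state=(1.778, 3.433)
t=0.300: state=(1.469, 3.312)
t=0.400: state=(1.227, 3.169)
t=0.500: state=(1.039, 3.012)
t=0.600: state=(0.892, 2.847)
t=0.700: state=(0.777, 2.681)
t=0.800: state=(0.686, 2.517)
t=0.870: state=(0.635, 2.404)
next step: t=0.880: state=(0.628, 2.388) — y has crossed 2.39
linear interpolation between t=0.870 (2.40433) and t=0.880 (2.38844) → t≈0.879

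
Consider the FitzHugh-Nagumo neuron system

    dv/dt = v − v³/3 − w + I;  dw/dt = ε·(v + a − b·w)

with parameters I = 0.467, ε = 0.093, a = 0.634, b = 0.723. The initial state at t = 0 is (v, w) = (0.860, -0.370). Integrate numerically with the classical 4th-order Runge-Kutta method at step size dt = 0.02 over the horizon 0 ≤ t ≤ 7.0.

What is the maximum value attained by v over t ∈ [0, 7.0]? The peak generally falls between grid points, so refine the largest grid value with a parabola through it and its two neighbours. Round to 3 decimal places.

t=0.000: state=(0.860, -0.370)
step 1 (dt=0.02): k1=(1.485, 0.164), k2=(1.487, 0.165), k3=(1.487, 0.165), k4=(1.489, 0.166); state += dt/6·(k1+2k2+2k3+k4)
t=0.020: state=(0.890, -0.367)
t=0.040: state=(0.920, -0.363)
t=0.060: state=(0.949, -0.360)
continuing one RK4 step at a time; state shown every 25 steps (Δt=0.5):
t=0.500: state=(1.539, -0.273)
t=1.000: state=(1.869, -0.156)
t=1.500: state=(1.937, -0.034)
t=2.000: state=(1.921, 0.085)
t=2.500: state=(1.885, 0.198)
t=3.000: state=(1.844, 0.306)
t=3.500: state=(1.801, 0.408)
t=4.000: state=(1.757, 0.505)
t=4.500: state=(1.712, 0.596)
t=5.000: state=(1.667, 0.683)
t=5.500: state=(1.620, 0.764)
t=6.000: state=(1.572, 0.841)
t=6.500: state=(1.523, 0.913)
t=7.000: state=(1.472, 0.980)
largest grid value and its neighbours: v(1.540)=1.93696, v(1.560)=1.93702, v(1.580)=1.93699
parabola through these three points peaks at t≈1.564 with v≈1.93703

max v = 1.937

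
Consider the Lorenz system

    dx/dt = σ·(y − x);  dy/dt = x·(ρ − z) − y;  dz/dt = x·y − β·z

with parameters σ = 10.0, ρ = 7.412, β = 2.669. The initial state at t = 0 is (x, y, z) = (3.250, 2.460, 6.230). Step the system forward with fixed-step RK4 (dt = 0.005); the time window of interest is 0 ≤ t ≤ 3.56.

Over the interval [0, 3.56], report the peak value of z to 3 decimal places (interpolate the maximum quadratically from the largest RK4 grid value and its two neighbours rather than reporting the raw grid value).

max z = 7.541

t=0.000: state=(3.250, 2.460, 6.230)
step 1 (dt=0.005): k1=(-7.900, 1.381, -8.633), k2=(-7.668, 1.424, -8.613), k3=(-7.673, 1.425, -8.611), k4=(-7.445, 1.467, -8.589); state += dt/6·(k1+2k2+2k3+k4)
t=0.005: state=(3.212, 2.467, 6.187)
t=0.010: state=(3.176, 2.475, 6.144)
t=0.015: state=(3.142, 2.483, 6.102)
continuing one RK4 step at a time; state shown every 40 steps (Δt=0.2):
t=0.200: state=(2.855, 3.034, 4.869)
t=0.400: state=(3.583, 4.083, 4.638)
t=0.600: state=(4.610, 5.049, 5.733)
t=0.800: state=(4.991, 4.889, 7.224)
t=1.000: state=(4.371, 3.958, 7.438)
t=1.200: state=(3.704, 3.498, 6.610)
t=1.400: state=(3.588, 3.665, 5.852)
t=1.600: state=(3.922, 4.148, 5.707)
t=1.800: state=(4.354, 4.522, 6.177)
t=2.000: state=(4.486, 4.443, 6.746)
t=2.200: state=(4.250, 4.090, 6.842)
t=2.400: state=(3.974, 3.881, 6.518)
t=2.600: state=(3.914, 3.945, 6.189)
t=2.800: state=(4.056, 4.152, 6.131)
t=3.000: state=(4.232, 4.296, 6.329)
t=3.200: state=(4.278, 4.259, 6.551)
t=3.400: state=(4.183, 4.120, 6.588)
t=3.560: state=(4.089, 4.042, 6.489)
largest grid value and its neighbours: z(0.920)=7.54073, z(0.925)=7.54100, z(0.930)=7.54030
parabola through these three points peaks at t≈0.924 with z≈7.54102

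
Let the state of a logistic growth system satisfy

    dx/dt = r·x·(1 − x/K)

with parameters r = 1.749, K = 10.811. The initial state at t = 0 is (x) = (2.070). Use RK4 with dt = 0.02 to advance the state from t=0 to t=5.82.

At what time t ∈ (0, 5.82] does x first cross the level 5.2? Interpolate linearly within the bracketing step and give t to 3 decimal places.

t=0.000: state=(2.070)
step 1 (dt=0.02): k1=(2.927), k2=(2.959), k3=(2.959), k4=(2.991); state += dt/6·(k1+2k2+2k3+k4)
t=0.020: state=(2.129)
t=0.040: state=(2.190)
t=0.060: state=(2.251)
continuing one RK4 step at a time; state shown every 10 steps (Δt=0.2):
t=0.200: state=(2.719)
t=0.400: state=(3.490)
t=0.600: state=(4.362)
t=0.780: state=(5.199)
next step: t=0.800: state=(5.294) — x has crossed 5.2
linear interpolation between t=0.780 (5.19950) and t=0.800 (5.29396) → t≈0.780

t = 0.780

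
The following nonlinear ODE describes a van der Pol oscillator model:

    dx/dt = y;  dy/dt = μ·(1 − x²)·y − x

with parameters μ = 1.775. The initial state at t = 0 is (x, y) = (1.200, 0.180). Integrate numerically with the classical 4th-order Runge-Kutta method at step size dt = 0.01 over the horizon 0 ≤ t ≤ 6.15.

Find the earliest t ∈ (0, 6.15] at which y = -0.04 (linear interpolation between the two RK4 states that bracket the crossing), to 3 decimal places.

t = 0.174

t=0.000: state=(1.200, 0.180)
step 1 (dt=0.01): k1=(0.180, -1.341), k2=(0.173, -1.337), k3=(0.173, -1.337), k4=(0.167, -1.333); state += dt/6·(k1+2k2+2k3+k4)
t=0.010: state=(1.202, 0.167)
t=0.020: state=(1.203, 0.153)
t=0.030: state=(1.205, 0.140)
t=0.170: state=(1.212, -0.035)
next step: t=0.180: state=(1.212, -0.047) — y has crossed -0.04
linear interpolation between t=0.170 (-0.03515) and t=0.180 (-0.04693) → t≈0.174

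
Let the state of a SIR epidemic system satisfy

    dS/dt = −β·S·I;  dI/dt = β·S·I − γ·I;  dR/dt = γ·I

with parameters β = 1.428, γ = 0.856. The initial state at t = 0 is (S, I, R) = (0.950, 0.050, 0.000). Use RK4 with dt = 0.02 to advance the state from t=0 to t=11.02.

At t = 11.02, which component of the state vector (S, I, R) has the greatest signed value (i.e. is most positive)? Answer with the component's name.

t=0.000: state=(0.950, 0.050, 0.000)
step 1 (dt=0.02): k1=(-0.068, 0.025, 0.043), k2=(-0.068, 0.025, 0.043), k3=(-0.068, 0.025, 0.043), k4=(-0.068, 0.025, 0.043); state += dt/6·(k1+2k2+2k3+k4)
t=0.020: state=(0.949, 0.051, 0.001)
t=0.040: state=(0.947, 0.051, 0.002)
t=0.060: state=(0.946, 0.052, 0.003)
continuing one RK4 step at a time; state shown every 25 steps (Δt=0.5):
t=0.500: state=(0.912, 0.063, 0.024)
t=1.000: state=(0.868, 0.078, 0.054)
t=1.500: state=(0.816, 0.093, 0.091)
t=2.000: state=(0.760, 0.106, 0.134)
t=2.500: state=(0.702, 0.117, 0.182)
t=3.000: state=(0.644, 0.123, 0.233)
t=3.500: state=(0.589, 0.124, 0.286)
t=4.000: state=(0.540, 0.121, 0.339)
t=4.500: state=(0.496, 0.114, 0.389)
t=5.000: state=(0.459, 0.105, 0.436)
t=5.500: state=(0.427, 0.094, 0.479)
t=6.000: state=(0.401, 0.082, 0.517)
t=6.500: state=(0.380, 0.071, 0.549)
t=7.000: state=(0.363, 0.060, 0.577)
t=7.500: state=(0.349, 0.050, 0.601)
t=8.000: state=(0.337, 0.042, 0.621)
t=8.500: state=(0.328, 0.035, 0.637)
t=9.000: state=(0.321, 0.029, 0.651)
t=9.500: state=(0.315, 0.023, 0.662)
t=10.000: state=(0.310, 0.019, 0.671)
t=10.500: state=(0.307, 0.015, 0.678)
t=11.000: state=(0.304, 0.013, 0.684)
t=11.020: state=(0.303, 0.012, 0.684)
compare at T: S=0.303, I=0.012, R=0.684

largest component: R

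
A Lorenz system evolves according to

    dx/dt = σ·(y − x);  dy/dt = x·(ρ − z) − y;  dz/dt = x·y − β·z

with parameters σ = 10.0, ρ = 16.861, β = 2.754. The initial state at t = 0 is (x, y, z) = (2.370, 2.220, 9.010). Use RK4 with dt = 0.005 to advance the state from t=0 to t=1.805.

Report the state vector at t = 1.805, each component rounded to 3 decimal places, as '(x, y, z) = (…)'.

(x, y, z) = (3.683, 4.721, 10.395)

t=0.000: state=(2.370, 2.220, 9.010)
step 1 (dt=0.005): k1=(-1.500, 16.387, -19.552), k2=(-1.053, 16.432, -19.329), k3=(-1.063, 16.440, -19.328), k4=(-0.625, 16.491, -19.103); state += dt/6·(k1+2k2+2k3+k4)
t=0.005: state=(2.365, 2.302, 8.913)
t=0.010: state=(2.364, 2.385, 8.819)
t=0.015: state=(2.367, 2.468, 8.727)
continuing one RK4 step at a time; state shown every 20 steps (Δt=0.1):
t=0.100: state=(2.938, 4.122, 7.555)
t=0.200: state=(4.709, 7.092, 7.605)
t=0.300: state=(7.656, 11.000, 10.785)
t=0.400: state=(10.489, 12.080, 18.011)
t=0.500: state=(9.766, 6.841, 22.585)
t=0.600: state=(6.075, 2.438, 20.153)
t=0.700: state=(3.353, 1.611, 16.028)
t=0.800: state=(2.407, 2.126, 12.603)
t=0.900: state=(2.601, 3.223, 10.134)
t=1.000: state=(3.637, 5.112, 8.818)
t=1.100: state=(5.606, 8.071, 9.372)
t=1.200: state=(8.359, 11.118, 13.177)
t=1.300: state=(10.153, 10.441, 19.340)
t=1.400: state=(8.628, 5.682, 21.502)
t=1.500: state=(5.516, 2.759, 18.756)
t=1.600: state=(3.565, 2.422, 15.177)
t=1.700: state=(3.080, 3.168, 12.293)
t=1.800: state=(3.632, 4.627, 10.453)
t=1.805: state=(3.683, 4.721, 10.395)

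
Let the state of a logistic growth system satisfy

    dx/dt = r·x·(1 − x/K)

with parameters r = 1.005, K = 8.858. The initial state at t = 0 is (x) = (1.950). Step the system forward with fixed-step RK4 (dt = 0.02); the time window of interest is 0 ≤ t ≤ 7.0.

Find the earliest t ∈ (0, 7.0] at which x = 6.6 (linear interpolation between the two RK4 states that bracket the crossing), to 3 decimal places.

t = 2.326

t=0.000: state=(1.950)
step 1 (dt=0.02): k1=(1.528), k2=(1.537), k3=(1.537), k4=(1.546); state += dt/6·(k1+2k2+2k3+k4)
t=0.020: state=(1.981)
t=0.040: state=(2.012)
t=0.060: state=(2.043)
continuing one RK4 step at a time; state shown every 25 steps (Δt=0.5):
t=0.500: state=(2.818)
t=1.000: state=(3.857)
t=1.500: state=(4.964)
t=2.000: state=(6.007)
t=2.320: state=(6.590)
next step: t=2.340: state=(6.624) — x has crossed 6.6
linear interpolation between t=2.320 (6.59016) and t=2.340 (6.62391) → t≈2.326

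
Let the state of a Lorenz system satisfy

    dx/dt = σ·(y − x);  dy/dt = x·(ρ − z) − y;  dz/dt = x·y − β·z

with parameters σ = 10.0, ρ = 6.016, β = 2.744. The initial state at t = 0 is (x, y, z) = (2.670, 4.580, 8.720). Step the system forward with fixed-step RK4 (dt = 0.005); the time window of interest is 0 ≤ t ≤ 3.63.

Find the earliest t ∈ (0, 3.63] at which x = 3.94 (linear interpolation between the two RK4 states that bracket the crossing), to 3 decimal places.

t = 1.028

t=0.000: state=(2.670, 4.580, 8.720)
step 1 (dt=0.005): k1=(19.100, -11.800, -11.699), k2=(18.328, -11.820, -11.480), k3=(18.346, -11.816, -11.491), k4=(17.592, -11.830, -11.284); state += dt/6·(k1+2k2+2k3+k4)
t=0.005: state=(2.762, 4.521, 8.663)
t=0.010: state=(2.846, 4.462, 8.607)
t=0.015: state=(2.923, 4.403, 8.553)
continuing one RK4 step at a time; state shown every 40 steps (Δt=0.2):
t=0.200: state=(3.178, 2.745, 6.786)
t=0.400: state=(2.499, 2.335, 4.956)
t=0.600: state=(2.520, 2.680, 3.801)
t=0.800: state=(3.061, 3.420, 3.512)
t=1.000: state=(3.838, 4.212, 4.111)
t=1.025: state=(3.929, 4.284, 4.237)
next step: t=1.030: state=(3.947, 4.298, 4.264) — x has crossed 3.94
linear interpolation between t=1.025 (3.92896) and t=1.030 (3.94663) → t≈1.028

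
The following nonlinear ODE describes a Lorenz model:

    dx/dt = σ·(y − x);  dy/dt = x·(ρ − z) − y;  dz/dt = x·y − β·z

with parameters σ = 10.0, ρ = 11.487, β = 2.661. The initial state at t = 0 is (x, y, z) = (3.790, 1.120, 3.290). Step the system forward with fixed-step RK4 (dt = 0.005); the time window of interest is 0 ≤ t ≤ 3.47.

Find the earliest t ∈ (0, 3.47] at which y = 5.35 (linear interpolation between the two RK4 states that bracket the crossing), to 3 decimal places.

t=0.000: state=(3.790, 1.120, 3.290)
step 1 (dt=0.005): k1=(-26.700, 29.947, -4.510), k2=(-25.284, 29.367, -4.276), k3=(-25.334, 29.395, -4.279), k4=(-23.964, 28.840, -4.056); state += dt/6·(k1+2k2+2k3+k4)
t=0.005: state=(3.663, 1.267, 3.269)
t=0.010: state=(3.550, 1.409, 3.249)
t=0.015: state=(3.449, 1.545, 3.232)
t=0.180: state=(3.839, 5.329, 3.653)
next step: t=0.185: state=(3.915, 5.453, 3.708) — y has crossed 5.35
linear interpolation between t=0.180 (5.32864) and t=0.185 (5.45301) → t≈0.181

t = 0.181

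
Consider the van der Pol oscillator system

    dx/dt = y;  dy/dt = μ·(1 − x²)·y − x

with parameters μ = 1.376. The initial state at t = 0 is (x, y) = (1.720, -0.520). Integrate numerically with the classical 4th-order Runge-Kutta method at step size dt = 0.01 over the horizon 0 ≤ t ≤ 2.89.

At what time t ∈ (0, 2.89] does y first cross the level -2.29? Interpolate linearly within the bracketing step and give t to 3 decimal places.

t = 1.635

t=0.000: state=(1.720, -0.520)
step 1 (dt=0.01): k1=(-0.520, -0.319), k2=(-0.522, -0.318), k3=(-0.522, -0.318), k4=(-0.523, -0.318); state += dt/6·(k1+2k2+2k3+k4)
t=0.010: state=(1.715, -0.523)
t=0.020: state=(1.710, -0.526)
t=0.030: state=(1.704, -0.530)
continuing one RK4 step at a time; state shown every 10 steps (Δt=0.1):
t=0.100: state=(1.666, -0.552)
t=0.200: state=(1.610, -0.584)
t=0.300: state=(1.550, -0.618)
t=0.400: state=(1.486, -0.656)
t=0.500: state=(1.418, -0.698)
t=0.600: state=(1.346, -0.746)
t=0.700: state=(1.269, -0.801)
t=0.800: state=(1.186, -0.866)
t=0.900: state=(1.095, -0.942)
t=1.000: state=(0.997, -1.034)
t=1.100: state=(0.888, -1.145)
t=1.200: state=(0.767, -1.280)
t=1.300: state=(0.631, -1.446)
t=1.400: state=(0.476, -1.648)
t=1.500: state=(0.300, -1.893)
t=1.600: state=(0.096, -2.181)
t=1.630: state=(0.029, -2.275)
next step: t=1.640: state=(0.006, -2.307) — y has crossed -2.29
linear interpolation between t=1.630 (-2.27491) and t=1.640 (-2.30659) → t≈1.635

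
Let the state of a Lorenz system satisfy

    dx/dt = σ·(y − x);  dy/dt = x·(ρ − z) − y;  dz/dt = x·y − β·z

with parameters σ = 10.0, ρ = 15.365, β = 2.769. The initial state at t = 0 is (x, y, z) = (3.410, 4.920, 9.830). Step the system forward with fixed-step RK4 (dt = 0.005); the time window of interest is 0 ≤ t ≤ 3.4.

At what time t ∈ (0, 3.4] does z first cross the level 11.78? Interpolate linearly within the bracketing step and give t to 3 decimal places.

t=0.000: state=(3.410, 4.920, 9.830)
step 1 (dt=0.005): k1=(15.100, 13.954, -10.442), k2=(15.071, 14.218, -10.064), k3=(15.079, 14.214, -10.064), k4=(15.057, 14.476, -9.684); state += dt/6·(k1+2k2+2k3+k4)
t=0.005: state=(3.485, 4.991, 9.780)
t=0.010: state=(3.561, 5.065, 9.733)
t=0.015: state=(3.636, 5.141, 9.691)
continuing one RK4 step at a time; state shown every 40 steps (Δt=0.2):
t=0.200: state=(6.934, 8.930, 11.472)
t=0.205: state=(7.033, 9.018, 11.626)
next step: t=0.210: state=(7.132, 9.102, 11.785) — z has crossed 11.78
linear interpolation between t=0.205 (11.62589) and t=0.210 (11.78470) → t≈0.210

t = 0.210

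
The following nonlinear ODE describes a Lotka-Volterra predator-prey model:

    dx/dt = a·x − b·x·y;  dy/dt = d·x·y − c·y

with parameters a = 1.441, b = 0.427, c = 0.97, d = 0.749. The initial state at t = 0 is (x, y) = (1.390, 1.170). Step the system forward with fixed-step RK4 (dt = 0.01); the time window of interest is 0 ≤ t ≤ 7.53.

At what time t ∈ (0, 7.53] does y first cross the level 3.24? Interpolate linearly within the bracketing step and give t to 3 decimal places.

t=0.000: state=(1.390, 1.170)
step 1 (dt=0.01): k1=(1.309, 0.083), k2=(1.314, 0.089), k3=(1.314, 0.089), k4=(1.320, 0.095); state += dt/6·(k1+2k2+2k3+k4)
t=0.010: state=(1.403, 1.171)
t=0.020: state=(1.416, 1.172)
t=0.030: state=(1.430, 1.173)
continuing one RK4 step at a time; state shown every 25 steps (Δt=0.25):
t=0.250: state=(1.754, 1.231)
t=0.500: state=(2.189, 1.396)
t=0.750: state=(2.661, 1.725)
t=1.000: state=(3.084, 2.322)
t=1.230: state=(3.282, 3.226)
next step: t=1.240: state=(3.283, 3.275) — y has crossed 3.24
linear interpolation between t=1.230 (3.22626) and t=1.240 (3.27465) → t≈1.233

t = 1.233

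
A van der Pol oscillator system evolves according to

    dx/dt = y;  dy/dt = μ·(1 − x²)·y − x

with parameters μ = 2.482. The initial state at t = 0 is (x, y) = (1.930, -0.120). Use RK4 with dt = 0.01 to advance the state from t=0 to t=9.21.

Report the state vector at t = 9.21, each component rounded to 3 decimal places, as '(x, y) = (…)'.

(x, y) = (1.641, -0.359)

t=0.000: state=(1.930, -0.120)
step 1 (dt=0.01): k1=(-0.120, -1.118), k2=(-0.126, -1.081), k3=(-0.125, -1.082), k4=(-0.131, -1.046); state += dt/6·(k1+2k2+2k3+k4)
t=0.010: state=(1.929, -0.131)
t=0.020: state=(1.927, -0.141)
t=0.030: state=(1.926, -0.150)
continuing one RK4 step at a time; state shown every 50 steps (Δt=0.5):
t=0.500: state=(1.808, -0.300)
t=1.000: state=(1.644, -0.358)
t=1.500: state=(1.445, -0.447)
t=2.000: state=(1.182, -0.631)
t=2.500: state=(0.759, -1.172)
t=3.000: state=(-0.282, -3.544)
t=3.500: state=(-1.943, -0.996)
t=4.000: state=(-1.976, 0.239)
t=4.500: state=(-1.839, 0.297)
t=5.000: state=(-1.679, 0.346)
t=5.500: state=(-1.489, 0.424)
t=6.000: state=(-1.243, 0.579)
t=6.500: state=(-0.869, 0.998)
t=7.000: state=(-0.037, 2.781)
t=7.500: state=(1.788, 2.138)
t=8.000: state=(1.999, -0.203)
t=8.500: state=(1.869, -0.289)
t=9.000: state=(1.714, -0.334)
t=9.210: state=(1.641, -0.359)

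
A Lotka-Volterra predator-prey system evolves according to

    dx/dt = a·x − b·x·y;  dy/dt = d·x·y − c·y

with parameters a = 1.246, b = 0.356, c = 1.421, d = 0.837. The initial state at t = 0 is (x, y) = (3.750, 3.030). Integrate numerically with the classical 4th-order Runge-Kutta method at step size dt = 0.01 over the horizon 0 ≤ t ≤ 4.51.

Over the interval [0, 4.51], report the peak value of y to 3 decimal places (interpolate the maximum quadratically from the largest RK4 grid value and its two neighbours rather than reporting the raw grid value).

max y = 8.159

t=0.000: state=(3.750, 3.030)
step 1 (dt=0.01): k1=(0.627, 5.205), k2=(0.593, 5.258), k3=(0.593, 5.258), k4=(0.558, 5.310); state += dt/6·(k1+2k2+2k3+k4)
t=0.010: state=(3.756, 3.083)
t=0.020: state=(3.761, 3.136)
t=0.030: state=(3.766, 3.191)
continuing one RK4 step at a time; state shown every 20 steps (Δt=0.2):
t=0.200: state=(3.718, 4.281)
t=0.400: state=(3.330, 5.840)
t=0.600: state=(2.672, 7.280)
t=0.800: state=(1.975, 8.075)
t=1.000: state=(1.420, 8.053)
t=1.200: state=(1.047, 7.434)
t=1.400: state=(0.817, 6.529)
t=1.600: state=(0.681, 5.564)
t=1.800: state=(0.608, 4.662)
t=2.000: state=(0.576, 3.872)
t=2.200: state=(0.575, 3.207)
t=2.400: state=(0.599, 2.662)
t=2.600: state=(0.646, 2.223)
t=2.800: state=(0.716, 1.874)
t=3.000: state=(0.813, 1.603)
t=3.200: state=(0.937, 1.396)
t=3.400: state=(1.095, 1.245)
t=3.600: state=(1.291, 1.143)
t=3.800: state=(1.530, 1.089)
t=4.000: state=(1.817, 1.084)
t=4.200: state=(2.155, 1.136)
t=4.400: state=(2.540, 1.266)
t=4.510: state=(2.766, 1.383)
largest grid value and its neighbours: y(0.880)=8.15755, y(0.890)=8.15883, y(0.900)=8.15819
parabola through these three points peaks at t≈0.892 with y≈8.15886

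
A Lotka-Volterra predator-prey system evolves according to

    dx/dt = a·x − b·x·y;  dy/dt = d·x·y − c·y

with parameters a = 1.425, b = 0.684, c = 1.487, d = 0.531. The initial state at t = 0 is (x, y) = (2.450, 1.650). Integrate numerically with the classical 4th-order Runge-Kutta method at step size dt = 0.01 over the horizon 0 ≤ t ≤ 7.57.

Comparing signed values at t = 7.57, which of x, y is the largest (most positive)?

t=0.000: state=(2.450, 1.650)
step 1 (dt=0.01): k1=(0.726, -0.307), k2=(0.730, -0.304), k3=(0.730, -0.304), k4=(0.733, -0.300); state += dt/6·(k1+2k2+2k3+k4)
t=0.010: state=(2.457, 1.647)
t=0.020: state=(2.465, 1.644)
t=0.030: state=(2.472, 1.641)
continuing one RK4 step at a time; state shown every 25 steps (Δt=0.25):
t=0.250: state=(2.652, 1.596)
t=0.500: state=(2.887, 1.589)
t=0.750: state=(3.132, 1.633)
t=1.000: state=(3.356, 1.733)
t=1.250: state=(3.519, 1.888)
t=1.500: state=(3.579, 2.088)
t=1.750: state=(3.509, 2.308)
t=2.000: state=(3.318, 2.507)
t=2.250: state=(3.048, 2.639)
t=2.500: state=(2.759, 2.675)
t=2.750: state=(2.503, 2.614)
t=3.000: state=(2.311, 2.479)
t=3.250: state=(2.192, 2.303)
t=3.500: state=(2.145, 2.116)
t=3.750: state=(2.166, 1.941)
t=4.000: state=(2.249, 1.793)
t=4.250: state=(2.387, 1.681)
t=4.500: state=(2.575, 1.610)
t=4.750: state=(2.800, 1.585)
t=5.000: state=(3.044, 1.611)
t=5.250: state=(3.280, 1.691)
t=5.500: state=(3.470, 1.826)
t=5.750: state=(3.571, 2.012)
t=6.000: state=(3.550, 2.229)
t=6.250: state=(3.399, 2.441)
t=6.500: state=(3.151, 2.601)
t=6.750: state=(2.862, 2.674)
t=7.000: state=(2.590, 2.646)
t=7.250: state=(2.372, 2.534)
t=7.500: state=(2.226, 2.369)
t=7.570: state=(2.199, 2.318)
compare at T: x=2.199, y=2.318

largest component: y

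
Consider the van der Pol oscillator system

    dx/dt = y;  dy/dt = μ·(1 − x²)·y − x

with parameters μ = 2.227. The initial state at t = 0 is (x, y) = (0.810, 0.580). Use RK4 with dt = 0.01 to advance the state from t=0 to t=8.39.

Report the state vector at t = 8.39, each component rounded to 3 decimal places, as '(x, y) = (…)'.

(x, y) = (1.423, -0.498)

t=0.000: state=(0.810, 0.580)
step 1 (dt=0.01): k1=(0.580, -0.366), k2=(0.578, -0.376), k3=(0.578, -0.376), k4=(0.576, -0.387); state += dt/6·(k1+2k2+2k3+k4)
t=0.010: state=(0.816, 0.576)
t=0.020: state=(0.822, 0.572)
t=0.030: state=(0.827, 0.568)
continuing one RK4 step at a time; state shown every 50 steps (Δt=0.5):
t=0.500: state=(1.017, 0.190)
t=1.000: state=(0.983, -0.321)
t=1.500: state=(0.681, -0.952)
t=2.000: state=(-0.154, -2.742)
t=2.500: state=(-1.749, -1.835)
t=3.000: state=(-1.949, 0.207)
t=3.500: state=(-1.804, 0.335)
t=4.000: state=(-1.620, 0.402)
t=4.500: state=(-1.394, 0.515)
t=5.000: state=(-1.084, 0.764)
t=5.500: state=(-0.546, 1.561)
t=6.000: state=(0.822, 4.062)
t=6.500: state=(2.007, 0.314)
t=7.000: state=(1.944, -0.283)
t=7.500: state=(1.786, -0.344)
t=8.000: state=(1.599, -0.411)
t=8.390: state=(1.423, -0.498)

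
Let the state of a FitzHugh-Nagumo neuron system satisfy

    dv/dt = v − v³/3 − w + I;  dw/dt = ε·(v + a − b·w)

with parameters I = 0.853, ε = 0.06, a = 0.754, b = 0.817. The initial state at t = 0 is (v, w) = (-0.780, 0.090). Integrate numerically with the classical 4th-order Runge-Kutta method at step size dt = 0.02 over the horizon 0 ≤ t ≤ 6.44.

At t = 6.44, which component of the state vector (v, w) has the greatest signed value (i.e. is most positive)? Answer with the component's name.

largest component: v

t=0.000: state=(-0.780, 0.090)
step 1 (dt=0.02): k1=(0.141, -0.006), k2=(0.142, -0.006), k3=(0.142, -0.006), k4=(0.142, -0.006); state += dt/6·(k1+2k2+2k3+k4)
t=0.020: state=(-0.777, 0.090)
t=0.040: state=(-0.774, 0.090)
t=0.060: state=(-0.771, 0.090)
continuing one RK4 step at a time; state shown every 25 steps (Δt=0.5):
t=0.500: state=(-0.701, 0.088)
t=1.000: state=(-0.598, 0.089)
t=1.500: state=(-0.457, 0.094)
t=2.000: state=(-0.251, 0.103)
t=2.500: state=(0.068, 0.120)
t=3.000: state=(0.572, 0.148)
t=3.500: state=(1.226, 0.194)
t=4.000: state=(1.714, 0.256)
t=4.500: state=(1.894, 0.326)
t=5.000: state=(1.925, 0.397)
t=5.500: state=(1.914, 0.467)
t=6.000: state=(1.892, 0.534)
t=6.440: state=(1.871, 0.592)
compare at T: v=1.871, w=0.592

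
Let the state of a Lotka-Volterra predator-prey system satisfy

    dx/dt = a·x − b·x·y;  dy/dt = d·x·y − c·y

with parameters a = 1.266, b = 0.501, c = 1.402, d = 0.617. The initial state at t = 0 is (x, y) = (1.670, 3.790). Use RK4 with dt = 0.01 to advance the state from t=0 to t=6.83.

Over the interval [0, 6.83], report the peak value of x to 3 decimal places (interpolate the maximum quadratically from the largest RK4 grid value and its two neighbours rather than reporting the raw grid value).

t=0.000: state=(1.670, 3.790)
step 1 (dt=0.01): k1=(-1.057, -1.408), k2=(-1.048, -1.418), k3=(-1.048, -1.418), k4=(-1.038, -1.428); state += dt/6·(k1+2k2+2k3+k4)
t=0.010: state=(1.660, 3.776)
t=0.020: state=(1.649, 3.761)
t=0.030: state=(1.639, 3.747)
continuing one RK4 step at a time; state shown every 25 steps (Δt=0.25):
t=0.250: state=(1.460, 3.394)
t=0.500: state=(1.346, 2.965)
t=0.750: state=(1.307, 2.560)
t=1.000: state=(1.332, 2.208)
t=1.250: state=(1.412, 1.921)
t=1.500: state=(1.546, 1.698)
t=1.750: state=(1.733, 1.539)
t=2.000: state=(1.975, 1.442)
t=2.250: state=(2.268, 1.408)
t=2.500: state=(2.606, 1.444)
t=2.750: state=(2.965, 1.563)
t=3.000: state=(3.303, 1.786)
t=3.250: state=(3.551, 2.138)
t=3.500: state=(3.621, 2.625)
t=3.750: state=(3.451, 3.201)
t=4.000: state=(3.064, 3.734)
t=4.250: state=(2.573, 4.064)
t=4.500: state=(2.110, 4.103)
t=4.750: state=(1.752, 3.887)
t=5.000: state=(1.511, 3.516)
t=5.250: state=(1.371, 3.089)
t=5.500: state=(1.312, 2.673)
t=5.750: state=(1.319, 2.305)
t=6.000: state=(1.383, 1.998)
t=6.250: state=(1.501, 1.757)
t=6.500: state=(1.673, 1.579)
t=6.750: state=(1.899, 1.464)
t=6.830: state=(1.982, 1.440)
largest grid value and its neighbours: x(3.440)=3.62449, x(3.450)=3.62483, x(3.460)=3.62480
parabola through these three points peaks at t≈3.454 with x≈3.62487

max x = 3.625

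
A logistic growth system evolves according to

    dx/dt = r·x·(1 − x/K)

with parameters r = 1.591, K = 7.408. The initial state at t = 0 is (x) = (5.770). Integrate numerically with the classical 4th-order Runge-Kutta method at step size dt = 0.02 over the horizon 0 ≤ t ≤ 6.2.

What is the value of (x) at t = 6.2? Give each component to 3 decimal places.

t=0.000: state=(5.770)
step 1 (dt=0.02): k1=(2.030), k2=(2.012), k3=(2.012), k4=(1.994); state += dt/6·(k1+2k2+2k3+k4)
t=0.020: state=(5.810)
t=0.040: state=(5.850)
t=0.060: state=(5.889)
continuing one RK4 step at a time; state shown every 25 steps (Δt=0.5):
t=0.500: state=(6.567)
t=1.000: state=(7.003)
t=1.500: state=(7.220)
t=2.000: state=(7.322)
t=2.500: state=(7.369)
t=3.000: state=(7.390)
t=3.500: state=(7.400)
t=4.000: state=(7.404)
t=4.500: state=(7.406)
t=5.000: state=(7.407)
t=5.500: state=(7.408)
t=6.000: state=(7.408)
t=6.200: state=(7.408)

(x) = (7.408)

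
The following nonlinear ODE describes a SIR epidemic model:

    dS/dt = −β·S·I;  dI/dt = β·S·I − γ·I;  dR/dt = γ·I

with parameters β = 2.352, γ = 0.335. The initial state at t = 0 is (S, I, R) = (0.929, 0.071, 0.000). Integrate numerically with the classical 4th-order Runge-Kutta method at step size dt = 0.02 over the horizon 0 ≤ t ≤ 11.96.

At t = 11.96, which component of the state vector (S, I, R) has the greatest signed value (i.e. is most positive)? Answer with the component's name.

t=0.000: state=(0.929, 0.071, 0.000)
step 1 (dt=0.02): k1=(-0.155, 0.131, 0.024), k2=(-0.158, 0.134, 0.024), k3=(-0.158, 0.134, 0.024), k4=(-0.160, 0.136, 0.025); state += dt/6·(k1+2k2+2k3+k4)
t=0.020: state=(0.926, 0.074, 0.000)
t=0.040: state=(0.923, 0.076, 0.001)
t=0.060: state=(0.919, 0.079, 0.002)
continuing one RK4 step at a time; state shown every 25 steps (Δt=0.5):
t=0.500: state=(0.812, 0.169, 0.019)
t=1.000: state=(0.608, 0.331, 0.060)
t=1.500: state=(0.372, 0.498, 0.130)
t=2.000: state=(0.195, 0.583, 0.222)
t=2.500: state=(0.098, 0.582, 0.321)
t=3.000: state=(0.051, 0.535, 0.415)
t=3.500: state=(0.028, 0.473, 0.499)
t=4.000: state=(0.017, 0.410, 0.573)
t=4.500: state=(0.011, 0.353, 0.637)
t=5.000: state=(0.007, 0.301, 0.691)
t=5.500: state=(0.005, 0.257, 0.738)
t=6.000: state=(0.004, 0.218, 0.778)
t=6.500: state=(0.003, 0.185, 0.812)
t=7.000: state=(0.003, 0.157, 0.840)
t=7.500: state=(0.002, 0.133, 0.864)
t=8.000: state=(0.002, 0.113, 0.885)
t=8.500: state=(0.002, 0.096, 0.903)
t=9.000: state=(0.001, 0.081, 0.917)
t=9.500: state=(0.001, 0.069, 0.930)
t=10.000: state=(0.001, 0.058, 0.940)
t=10.500: state=(0.001, 0.049, 0.949)
t=11.000: state=(0.001, 0.042, 0.957)
t=11.500: state=(0.001, 0.035, 0.964)
t=11.960: state=(0.001, 0.030, 0.969)
compare at T: S=0.001, I=0.030, R=0.969

largest component: R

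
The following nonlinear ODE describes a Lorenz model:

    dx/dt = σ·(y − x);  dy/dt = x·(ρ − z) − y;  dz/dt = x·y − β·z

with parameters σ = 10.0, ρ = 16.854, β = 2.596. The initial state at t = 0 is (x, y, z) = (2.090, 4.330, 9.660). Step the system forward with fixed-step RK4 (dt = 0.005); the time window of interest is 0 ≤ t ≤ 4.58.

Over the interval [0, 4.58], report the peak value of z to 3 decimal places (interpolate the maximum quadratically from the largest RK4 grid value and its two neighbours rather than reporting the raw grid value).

max z = 21.560

t=0.000: state=(2.090, 4.330, 9.660)
step 1 (dt=0.005): k1=(22.400, 10.705, -16.028), k2=(22.108, 11.168, -15.624), k3=(22.126, 11.159, -15.627), k4=(21.852, 11.618, -15.223); state += dt/6·(k1+2k2+2k3+k4)
t=0.005: state=(2.201, 4.386, 9.582)
t=0.010: state=(2.309, 4.446, 9.508)
t=0.015: state=(2.414, 4.511, 9.438)
continuing one RK4 step at a time; state shown every 40 steps (Δt=0.2):
t=0.200: state=(6.560, 9.310, 10.602)
t=0.400: state=(9.758, 8.525, 20.922)
t=0.600: state=(4.430, 2.292, 17.530)
t=0.800: state=(2.932, 3.271, 11.699)
t=1.000: state=(5.246, 7.226, 10.228)
t=1.200: state=(9.317, 10.178, 17.702)
t=1.400: state=(6.254, 3.692, 19.311)
t=1.600: state=(3.456, 3.259, 13.544)
t=1.800: state=(4.809, 6.279, 10.968)
t=2.000: state=(8.442, 9.857, 15.787)
t=2.200: state=(7.246, 5.084, 19.616)
t=2.400: state=(4.101, 3.539, 14.790)
t=2.600: state=(4.785, 5.910, 11.843)
t=2.800: state=(7.826, 9.218, 15.065)
t=3.000: state=(7.573, 5.960, 19.225)
t=3.200: state=(4.663, 3.940, 15.511)
t=3.400: state=(4.937, 5.821, 12.610)
t=3.600: state=(7.455, 8.671, 14.922)
t=3.800: state=(7.571, 6.381, 18.679)
t=4.000: state=(5.085, 4.350, 15.867)
t=4.200: state=(5.149, 5.863, 13.228)
t=4.400: state=(7.234, 8.248, 15.013)
t=4.580: state=(7.607, 6.868, 18.110)
largest grid value and its neighbours: z(0.440)=21.55272, z(0.445)=21.55987, z(0.450)=21.55230
parabola through these three points peaks at t≈0.445 with z≈21.55987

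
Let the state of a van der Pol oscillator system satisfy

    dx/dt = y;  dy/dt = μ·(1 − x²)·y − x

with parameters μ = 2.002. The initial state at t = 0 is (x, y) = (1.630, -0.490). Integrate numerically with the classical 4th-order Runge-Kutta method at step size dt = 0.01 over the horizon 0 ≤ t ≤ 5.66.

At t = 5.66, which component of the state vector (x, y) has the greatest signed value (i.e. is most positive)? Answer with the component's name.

t=0.000: state=(1.630, -0.490)
step 1 (dt=0.01): k1=(-0.490, -0.005), k2=(-0.490, -0.010), k3=(-0.490, -0.010), k4=(-0.490, -0.015); state += dt/6·(k1+2k2+2k3+k4)
t=0.010: state=(1.625, -0.490)
t=0.020: state=(1.620, -0.490)
t=0.030: state=(1.615, -0.491)
continuing one RK4 step at a time; state shown every 20 steps (Δt=0.2):
t=0.200: state=(1.531, -0.508)
t=0.400: state=(1.425, -0.553)
t=0.600: state=(1.308, -0.623)
t=0.800: state=(1.174, -0.726)
t=1.000: state=(1.014, -0.882)
t=1.200: state=(0.815, -1.130)
t=1.400: state=(0.551, -1.547)
t=1.600: state=(0.176, -2.264)
t=1.800: state=(-0.379, -3.319)
t=2.000: state=(-1.115, -3.756)
t=2.200: state=(-1.732, -2.158)
t=2.400: state=(-1.984, -0.543)
t=2.600: state=(-2.019, 0.071)
t=2.800: state=(-1.983, 0.255)
t=3.000: state=(-1.925, 0.318)
t=3.200: state=(-1.858, 0.350)
t=3.400: state=(-1.785, 0.377)
t=3.600: state=(-1.707, 0.406)
t=3.800: state=(-1.622, 0.439)
t=4.000: state=(-1.530, 0.481)
t=4.200: state=(-1.429, 0.536)
t=4.400: state=(-1.315, 0.609)
t=4.600: state=(-1.184, 0.711)
t=4.800: state=(-1.027, 0.863)
t=5.000: state=(-0.833, 1.101)
t=5.200: state=(-0.576, 1.499)
t=5.400: state=(-0.214, 2.184)
t=5.600: state=(0.322, 3.222)
t=5.660: state=(0.525, 3.528)
compare at T: x=0.525, y=3.528

largest component: y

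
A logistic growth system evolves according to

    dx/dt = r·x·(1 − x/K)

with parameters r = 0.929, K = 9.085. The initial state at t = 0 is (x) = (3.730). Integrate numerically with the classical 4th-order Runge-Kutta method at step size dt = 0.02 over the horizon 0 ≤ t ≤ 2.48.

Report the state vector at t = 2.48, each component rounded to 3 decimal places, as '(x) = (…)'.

(x) = (7.946)

t=0.000: state=(3.730)
step 1 (dt=0.02): k1=(2.042), k2=(2.046), k3=(2.046), k4=(2.049); state += dt/6·(k1+2k2+2k3+k4)
t=0.020: state=(3.771)
t=0.040: state=(3.812)
t=0.060: state=(3.853)
continuing one RK4 step at a time; state shown every 5 steps (Δt=0.1):
t=0.100: state=(3.936)
t=0.200: state=(4.144)
t=0.300: state=(4.354)
t=0.400: state=(4.565)
t=0.500: state=(4.776)
t=0.600: state=(4.986)
t=0.700: state=(5.194)
t=0.800: state=(5.399)
t=0.900: state=(5.600)
t=1.000: state=(5.798)
t=1.100: state=(5.990)
t=1.200: state=(6.177)
t=1.300: state=(6.357)
t=1.400: state=(6.531)
t=1.500: state=(6.698)
t=1.600: state=(6.858)
t=1.700: state=(7.010)
t=1.800: state=(7.155)
t=1.900: state=(7.293)
t=2.000: state=(7.423)
t=2.100: state=(7.545)
t=2.200: state=(7.660)
t=2.300: state=(7.768)
t=2.400: state=(7.870)
t=2.480: state=(7.946)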